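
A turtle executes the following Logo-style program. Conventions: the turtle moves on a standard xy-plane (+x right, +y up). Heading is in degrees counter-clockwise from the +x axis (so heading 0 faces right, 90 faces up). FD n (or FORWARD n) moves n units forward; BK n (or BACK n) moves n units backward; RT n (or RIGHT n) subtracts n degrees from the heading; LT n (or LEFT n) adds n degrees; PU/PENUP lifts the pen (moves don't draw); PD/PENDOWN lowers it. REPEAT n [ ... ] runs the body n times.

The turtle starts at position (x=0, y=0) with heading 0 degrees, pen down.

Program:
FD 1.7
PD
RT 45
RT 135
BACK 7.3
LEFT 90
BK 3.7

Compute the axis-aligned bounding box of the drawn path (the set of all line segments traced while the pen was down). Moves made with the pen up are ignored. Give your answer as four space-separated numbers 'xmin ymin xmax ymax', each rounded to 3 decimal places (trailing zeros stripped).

Executing turtle program step by step:
Start: pos=(0,0), heading=0, pen down
FD 1.7: (0,0) -> (1.7,0) [heading=0, draw]
PD: pen down
RT 45: heading 0 -> 315
RT 135: heading 315 -> 180
BK 7.3: (1.7,0) -> (9,0) [heading=180, draw]
LT 90: heading 180 -> 270
BK 3.7: (9,0) -> (9,3.7) [heading=270, draw]
Final: pos=(9,3.7), heading=270, 3 segment(s) drawn

Segment endpoints: x in {0, 1.7, 9}, y in {0, 0, 3.7}
xmin=0, ymin=0, xmax=9, ymax=3.7

Answer: 0 0 9 3.7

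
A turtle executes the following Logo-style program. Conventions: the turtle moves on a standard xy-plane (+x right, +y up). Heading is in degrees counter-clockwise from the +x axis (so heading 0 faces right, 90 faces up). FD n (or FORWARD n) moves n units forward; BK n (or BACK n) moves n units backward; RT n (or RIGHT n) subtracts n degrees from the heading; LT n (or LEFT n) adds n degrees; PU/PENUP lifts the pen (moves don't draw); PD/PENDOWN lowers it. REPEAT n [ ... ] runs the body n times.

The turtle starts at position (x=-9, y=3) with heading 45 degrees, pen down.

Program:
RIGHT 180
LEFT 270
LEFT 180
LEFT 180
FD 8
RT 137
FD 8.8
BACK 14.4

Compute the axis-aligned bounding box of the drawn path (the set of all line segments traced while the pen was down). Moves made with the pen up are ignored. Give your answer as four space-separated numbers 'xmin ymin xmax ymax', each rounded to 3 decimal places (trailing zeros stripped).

Executing turtle program step by step:
Start: pos=(-9,3), heading=45, pen down
RT 180: heading 45 -> 225
LT 270: heading 225 -> 135
LT 180: heading 135 -> 315
LT 180: heading 315 -> 135
FD 8: (-9,3) -> (-14.657,8.657) [heading=135, draw]
RT 137: heading 135 -> 358
FD 8.8: (-14.657,8.657) -> (-5.862,8.35) [heading=358, draw]
BK 14.4: (-5.862,8.35) -> (-20.253,8.852) [heading=358, draw]
Final: pos=(-20.253,8.852), heading=358, 3 segment(s) drawn

Segment endpoints: x in {-20.253, -14.657, -9, -5.862}, y in {3, 8.35, 8.657, 8.852}
xmin=-20.253, ymin=3, xmax=-5.862, ymax=8.852

Answer: -20.253 3 -5.862 8.852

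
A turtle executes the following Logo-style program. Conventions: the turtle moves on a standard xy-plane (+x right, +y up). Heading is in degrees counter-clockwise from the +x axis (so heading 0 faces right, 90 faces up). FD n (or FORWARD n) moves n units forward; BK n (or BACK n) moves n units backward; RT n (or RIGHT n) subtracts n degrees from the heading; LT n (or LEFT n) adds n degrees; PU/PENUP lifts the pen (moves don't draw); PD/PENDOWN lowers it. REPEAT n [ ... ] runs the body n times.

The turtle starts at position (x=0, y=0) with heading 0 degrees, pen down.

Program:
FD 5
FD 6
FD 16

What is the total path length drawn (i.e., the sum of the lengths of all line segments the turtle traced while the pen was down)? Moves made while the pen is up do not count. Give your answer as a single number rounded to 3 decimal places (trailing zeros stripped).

Answer: 27

Derivation:
Executing turtle program step by step:
Start: pos=(0,0), heading=0, pen down
FD 5: (0,0) -> (5,0) [heading=0, draw]
FD 6: (5,0) -> (11,0) [heading=0, draw]
FD 16: (11,0) -> (27,0) [heading=0, draw]
Final: pos=(27,0), heading=0, 3 segment(s) drawn

Segment lengths:
  seg 1: (0,0) -> (5,0), length = 5
  seg 2: (5,0) -> (11,0), length = 6
  seg 3: (11,0) -> (27,0), length = 16
Total = 27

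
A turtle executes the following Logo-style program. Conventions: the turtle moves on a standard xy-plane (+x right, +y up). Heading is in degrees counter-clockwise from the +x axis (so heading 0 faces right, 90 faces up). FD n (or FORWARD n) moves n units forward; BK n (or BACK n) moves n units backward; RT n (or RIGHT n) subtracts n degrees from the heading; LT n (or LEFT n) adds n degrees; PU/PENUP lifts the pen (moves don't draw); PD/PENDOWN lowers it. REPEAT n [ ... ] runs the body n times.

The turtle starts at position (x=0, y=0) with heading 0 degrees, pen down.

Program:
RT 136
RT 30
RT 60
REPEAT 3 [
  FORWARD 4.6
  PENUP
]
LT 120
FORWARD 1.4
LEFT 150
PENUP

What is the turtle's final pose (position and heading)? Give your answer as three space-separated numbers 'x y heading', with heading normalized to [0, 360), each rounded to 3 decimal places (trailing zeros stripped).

Answer: -9.972 8.581 44

Derivation:
Executing turtle program step by step:
Start: pos=(0,0), heading=0, pen down
RT 136: heading 0 -> 224
RT 30: heading 224 -> 194
RT 60: heading 194 -> 134
REPEAT 3 [
  -- iteration 1/3 --
  FD 4.6: (0,0) -> (-3.195,3.309) [heading=134, draw]
  PU: pen up
  -- iteration 2/3 --
  FD 4.6: (-3.195,3.309) -> (-6.391,6.618) [heading=134, move]
  PU: pen up
  -- iteration 3/3 --
  FD 4.6: (-6.391,6.618) -> (-9.586,9.927) [heading=134, move]
  PU: pen up
]
LT 120: heading 134 -> 254
FD 1.4: (-9.586,9.927) -> (-9.972,8.581) [heading=254, move]
LT 150: heading 254 -> 44
PU: pen up
Final: pos=(-9.972,8.581), heading=44, 1 segment(s) drawn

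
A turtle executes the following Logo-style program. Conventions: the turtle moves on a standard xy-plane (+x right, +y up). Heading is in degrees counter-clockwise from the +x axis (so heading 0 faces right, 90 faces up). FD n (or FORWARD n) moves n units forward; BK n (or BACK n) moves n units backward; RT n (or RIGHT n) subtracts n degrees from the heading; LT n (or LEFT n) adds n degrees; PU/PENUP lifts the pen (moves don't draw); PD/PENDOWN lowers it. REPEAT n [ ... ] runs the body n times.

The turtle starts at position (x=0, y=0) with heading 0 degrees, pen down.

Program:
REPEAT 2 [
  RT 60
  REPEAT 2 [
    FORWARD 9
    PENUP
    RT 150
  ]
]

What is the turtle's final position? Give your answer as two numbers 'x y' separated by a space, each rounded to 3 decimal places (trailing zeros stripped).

Answer: -6.588 -6.588

Derivation:
Executing turtle program step by step:
Start: pos=(0,0), heading=0, pen down
REPEAT 2 [
  -- iteration 1/2 --
  RT 60: heading 0 -> 300
  REPEAT 2 [
    -- iteration 1/2 --
    FD 9: (0,0) -> (4.5,-7.794) [heading=300, draw]
    PU: pen up
    RT 150: heading 300 -> 150
    -- iteration 2/2 --
    FD 9: (4.5,-7.794) -> (-3.294,-3.294) [heading=150, move]
    PU: pen up
    RT 150: heading 150 -> 0
  ]
  -- iteration 2/2 --
  RT 60: heading 0 -> 300
  REPEAT 2 [
    -- iteration 1/2 --
    FD 9: (-3.294,-3.294) -> (1.206,-11.088) [heading=300, move]
    PU: pen up
    RT 150: heading 300 -> 150
    -- iteration 2/2 --
    FD 9: (1.206,-11.088) -> (-6.588,-6.588) [heading=150, move]
    PU: pen up
    RT 150: heading 150 -> 0
  ]
]
Final: pos=(-6.588,-6.588), heading=0, 1 segment(s) drawn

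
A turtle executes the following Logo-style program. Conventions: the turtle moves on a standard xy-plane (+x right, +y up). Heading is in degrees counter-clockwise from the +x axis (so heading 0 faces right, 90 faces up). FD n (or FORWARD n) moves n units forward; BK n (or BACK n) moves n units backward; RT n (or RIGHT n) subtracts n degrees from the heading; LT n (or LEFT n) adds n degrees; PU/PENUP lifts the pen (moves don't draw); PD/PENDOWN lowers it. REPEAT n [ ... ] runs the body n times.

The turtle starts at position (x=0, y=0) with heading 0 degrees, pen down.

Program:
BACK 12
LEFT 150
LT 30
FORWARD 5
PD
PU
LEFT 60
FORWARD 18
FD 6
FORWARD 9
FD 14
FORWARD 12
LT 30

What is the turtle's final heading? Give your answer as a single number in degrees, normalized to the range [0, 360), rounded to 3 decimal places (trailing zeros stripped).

Answer: 270

Derivation:
Executing turtle program step by step:
Start: pos=(0,0), heading=0, pen down
BK 12: (0,0) -> (-12,0) [heading=0, draw]
LT 150: heading 0 -> 150
LT 30: heading 150 -> 180
FD 5: (-12,0) -> (-17,0) [heading=180, draw]
PD: pen down
PU: pen up
LT 60: heading 180 -> 240
FD 18: (-17,0) -> (-26,-15.588) [heading=240, move]
FD 6: (-26,-15.588) -> (-29,-20.785) [heading=240, move]
FD 9: (-29,-20.785) -> (-33.5,-28.579) [heading=240, move]
FD 14: (-33.5,-28.579) -> (-40.5,-40.703) [heading=240, move]
FD 12: (-40.5,-40.703) -> (-46.5,-51.095) [heading=240, move]
LT 30: heading 240 -> 270
Final: pos=(-46.5,-51.095), heading=270, 2 segment(s) drawn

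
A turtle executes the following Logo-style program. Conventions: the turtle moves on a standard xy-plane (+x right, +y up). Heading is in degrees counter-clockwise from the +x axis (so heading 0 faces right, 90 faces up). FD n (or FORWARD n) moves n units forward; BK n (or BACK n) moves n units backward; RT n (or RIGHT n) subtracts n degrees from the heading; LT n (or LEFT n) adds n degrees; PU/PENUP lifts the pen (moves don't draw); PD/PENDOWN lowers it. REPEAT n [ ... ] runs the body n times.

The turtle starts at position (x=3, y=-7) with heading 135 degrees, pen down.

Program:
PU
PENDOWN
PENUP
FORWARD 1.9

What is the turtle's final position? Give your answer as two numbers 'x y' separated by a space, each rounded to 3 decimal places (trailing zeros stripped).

Executing turtle program step by step:
Start: pos=(3,-7), heading=135, pen down
PU: pen up
PD: pen down
PU: pen up
FD 1.9: (3,-7) -> (1.656,-5.656) [heading=135, move]
Final: pos=(1.656,-5.656), heading=135, 0 segment(s) drawn

Answer: 1.656 -5.656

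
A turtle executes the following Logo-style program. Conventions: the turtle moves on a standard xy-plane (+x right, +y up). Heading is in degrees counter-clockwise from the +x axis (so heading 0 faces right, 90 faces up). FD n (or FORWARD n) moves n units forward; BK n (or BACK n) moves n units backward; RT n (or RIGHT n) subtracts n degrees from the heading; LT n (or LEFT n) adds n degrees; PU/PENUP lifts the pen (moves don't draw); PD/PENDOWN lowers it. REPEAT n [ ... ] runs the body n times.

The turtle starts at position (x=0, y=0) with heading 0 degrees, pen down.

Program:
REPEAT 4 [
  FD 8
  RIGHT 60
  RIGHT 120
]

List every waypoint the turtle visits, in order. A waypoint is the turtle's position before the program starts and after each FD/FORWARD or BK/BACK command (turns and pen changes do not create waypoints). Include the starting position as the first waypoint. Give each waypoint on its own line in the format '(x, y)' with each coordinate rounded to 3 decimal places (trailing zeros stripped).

Answer: (0, 0)
(8, 0)
(0, 0)
(8, 0)
(0, 0)

Derivation:
Executing turtle program step by step:
Start: pos=(0,0), heading=0, pen down
REPEAT 4 [
  -- iteration 1/4 --
  FD 8: (0,0) -> (8,0) [heading=0, draw]
  RT 60: heading 0 -> 300
  RT 120: heading 300 -> 180
  -- iteration 2/4 --
  FD 8: (8,0) -> (0,0) [heading=180, draw]
  RT 60: heading 180 -> 120
  RT 120: heading 120 -> 0
  -- iteration 3/4 --
  FD 8: (0,0) -> (8,0) [heading=0, draw]
  RT 60: heading 0 -> 300
  RT 120: heading 300 -> 180
  -- iteration 4/4 --
  FD 8: (8,0) -> (0,0) [heading=180, draw]
  RT 60: heading 180 -> 120
  RT 120: heading 120 -> 0
]
Final: pos=(0,0), heading=0, 4 segment(s) drawn
Waypoints (5 total):
(0, 0)
(8, 0)
(0, 0)
(8, 0)
(0, 0)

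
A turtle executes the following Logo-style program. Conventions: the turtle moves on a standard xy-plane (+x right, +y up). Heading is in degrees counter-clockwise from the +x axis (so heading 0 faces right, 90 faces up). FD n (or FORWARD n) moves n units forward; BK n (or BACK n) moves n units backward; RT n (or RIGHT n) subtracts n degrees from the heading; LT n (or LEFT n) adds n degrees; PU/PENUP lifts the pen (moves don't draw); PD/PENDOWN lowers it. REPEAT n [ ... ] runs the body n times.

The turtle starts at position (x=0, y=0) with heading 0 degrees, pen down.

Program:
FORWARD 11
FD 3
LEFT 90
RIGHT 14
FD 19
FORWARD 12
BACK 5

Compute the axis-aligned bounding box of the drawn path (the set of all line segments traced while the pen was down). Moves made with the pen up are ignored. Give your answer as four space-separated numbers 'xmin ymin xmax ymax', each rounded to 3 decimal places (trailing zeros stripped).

Executing turtle program step by step:
Start: pos=(0,0), heading=0, pen down
FD 11: (0,0) -> (11,0) [heading=0, draw]
FD 3: (11,0) -> (14,0) [heading=0, draw]
LT 90: heading 0 -> 90
RT 14: heading 90 -> 76
FD 19: (14,0) -> (18.597,18.436) [heading=76, draw]
FD 12: (18.597,18.436) -> (21.5,30.079) [heading=76, draw]
BK 5: (21.5,30.079) -> (20.29,25.228) [heading=76, draw]
Final: pos=(20.29,25.228), heading=76, 5 segment(s) drawn

Segment endpoints: x in {0, 11, 14, 18.597, 20.29, 21.5}, y in {0, 18.436, 25.228, 30.079}
xmin=0, ymin=0, xmax=21.5, ymax=30.079

Answer: 0 0 21.5 30.079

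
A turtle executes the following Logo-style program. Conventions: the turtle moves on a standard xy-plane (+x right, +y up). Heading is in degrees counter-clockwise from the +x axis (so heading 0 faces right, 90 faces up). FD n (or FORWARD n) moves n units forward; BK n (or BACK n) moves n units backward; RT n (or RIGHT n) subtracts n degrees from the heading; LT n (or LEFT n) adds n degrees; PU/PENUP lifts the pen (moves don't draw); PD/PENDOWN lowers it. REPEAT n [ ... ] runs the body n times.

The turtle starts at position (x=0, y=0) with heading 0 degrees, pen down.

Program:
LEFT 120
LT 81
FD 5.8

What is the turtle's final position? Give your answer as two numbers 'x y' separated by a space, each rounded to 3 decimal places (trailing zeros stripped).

Executing turtle program step by step:
Start: pos=(0,0), heading=0, pen down
LT 120: heading 0 -> 120
LT 81: heading 120 -> 201
FD 5.8: (0,0) -> (-5.415,-2.079) [heading=201, draw]
Final: pos=(-5.415,-2.079), heading=201, 1 segment(s) drawn

Answer: -5.415 -2.079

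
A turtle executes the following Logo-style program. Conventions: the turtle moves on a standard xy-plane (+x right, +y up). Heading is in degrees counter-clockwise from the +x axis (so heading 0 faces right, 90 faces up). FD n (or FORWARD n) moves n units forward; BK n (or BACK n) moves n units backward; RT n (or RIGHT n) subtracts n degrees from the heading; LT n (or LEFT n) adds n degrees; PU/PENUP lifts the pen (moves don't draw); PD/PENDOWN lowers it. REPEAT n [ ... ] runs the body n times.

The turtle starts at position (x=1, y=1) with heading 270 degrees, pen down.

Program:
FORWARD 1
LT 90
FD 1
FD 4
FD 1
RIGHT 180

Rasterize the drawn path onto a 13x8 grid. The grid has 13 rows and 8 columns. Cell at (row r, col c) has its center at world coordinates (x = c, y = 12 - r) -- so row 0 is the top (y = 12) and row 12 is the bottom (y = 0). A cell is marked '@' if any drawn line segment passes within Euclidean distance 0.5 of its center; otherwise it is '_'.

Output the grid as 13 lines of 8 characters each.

Segment 0: (1,1) -> (1,0)
Segment 1: (1,0) -> (2,-0)
Segment 2: (2,-0) -> (6,-0)
Segment 3: (6,-0) -> (7,-0)

Answer: ________
________
________
________
________
________
________
________
________
________
________
_@______
_@@@@@@@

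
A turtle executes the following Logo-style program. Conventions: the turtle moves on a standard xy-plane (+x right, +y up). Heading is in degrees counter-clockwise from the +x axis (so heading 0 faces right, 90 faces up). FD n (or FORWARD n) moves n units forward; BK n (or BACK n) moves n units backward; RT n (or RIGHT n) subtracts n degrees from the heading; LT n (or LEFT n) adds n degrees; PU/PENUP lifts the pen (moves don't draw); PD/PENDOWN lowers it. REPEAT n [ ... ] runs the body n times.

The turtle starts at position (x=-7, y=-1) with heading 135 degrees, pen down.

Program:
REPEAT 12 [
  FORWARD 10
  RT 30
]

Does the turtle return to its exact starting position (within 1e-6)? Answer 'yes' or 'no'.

Executing turtle program step by step:
Start: pos=(-7,-1), heading=135, pen down
REPEAT 12 [
  -- iteration 1/12 --
  FD 10: (-7,-1) -> (-14.071,6.071) [heading=135, draw]
  RT 30: heading 135 -> 105
  -- iteration 2/12 --
  FD 10: (-14.071,6.071) -> (-16.659,15.73) [heading=105, draw]
  RT 30: heading 105 -> 75
  -- iteration 3/12 --
  FD 10: (-16.659,15.73) -> (-14.071,25.39) [heading=75, draw]
  RT 30: heading 75 -> 45
  -- iteration 4/12 --
  FD 10: (-14.071,25.39) -> (-7,32.461) [heading=45, draw]
  RT 30: heading 45 -> 15
  -- iteration 5/12 --
  FD 10: (-7,32.461) -> (2.659,35.049) [heading=15, draw]
  RT 30: heading 15 -> 345
  -- iteration 6/12 --
  FD 10: (2.659,35.049) -> (12.319,32.461) [heading=345, draw]
  RT 30: heading 345 -> 315
  -- iteration 7/12 --
  FD 10: (12.319,32.461) -> (19.39,25.39) [heading=315, draw]
  RT 30: heading 315 -> 285
  -- iteration 8/12 --
  FD 10: (19.39,25.39) -> (21.978,15.73) [heading=285, draw]
  RT 30: heading 285 -> 255
  -- iteration 9/12 --
  FD 10: (21.978,15.73) -> (19.39,6.071) [heading=255, draw]
  RT 30: heading 255 -> 225
  -- iteration 10/12 --
  FD 10: (19.39,6.071) -> (12.319,-1) [heading=225, draw]
  RT 30: heading 225 -> 195
  -- iteration 11/12 --
  FD 10: (12.319,-1) -> (2.659,-3.588) [heading=195, draw]
  RT 30: heading 195 -> 165
  -- iteration 12/12 --
  FD 10: (2.659,-3.588) -> (-7,-1) [heading=165, draw]
  RT 30: heading 165 -> 135
]
Final: pos=(-7,-1), heading=135, 12 segment(s) drawn

Start position: (-7, -1)
Final position: (-7, -1)
Distance = 0; < 1e-6 -> CLOSED

Answer: yes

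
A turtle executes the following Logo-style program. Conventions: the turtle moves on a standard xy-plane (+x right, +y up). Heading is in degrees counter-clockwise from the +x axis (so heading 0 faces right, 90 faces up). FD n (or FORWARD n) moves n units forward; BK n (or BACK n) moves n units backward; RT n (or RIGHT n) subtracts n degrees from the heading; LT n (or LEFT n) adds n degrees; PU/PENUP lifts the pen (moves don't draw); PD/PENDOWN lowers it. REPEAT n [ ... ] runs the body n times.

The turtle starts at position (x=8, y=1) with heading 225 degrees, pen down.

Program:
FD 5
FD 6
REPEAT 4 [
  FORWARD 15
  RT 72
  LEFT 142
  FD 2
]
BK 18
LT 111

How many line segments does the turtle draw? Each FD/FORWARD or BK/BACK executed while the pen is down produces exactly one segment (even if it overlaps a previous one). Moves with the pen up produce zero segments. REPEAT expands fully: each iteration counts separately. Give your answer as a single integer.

Answer: 11

Derivation:
Executing turtle program step by step:
Start: pos=(8,1), heading=225, pen down
FD 5: (8,1) -> (4.464,-2.536) [heading=225, draw]
FD 6: (4.464,-2.536) -> (0.222,-6.778) [heading=225, draw]
REPEAT 4 [
  -- iteration 1/4 --
  FD 15: (0.222,-6.778) -> (-10.385,-17.385) [heading=225, draw]
  RT 72: heading 225 -> 153
  LT 142: heading 153 -> 295
  FD 2: (-10.385,-17.385) -> (-9.54,-19.197) [heading=295, draw]
  -- iteration 2/4 --
  FD 15: (-9.54,-19.197) -> (-3.2,-32.792) [heading=295, draw]
  RT 72: heading 295 -> 223
  LT 142: heading 223 -> 5
  FD 2: (-3.2,-32.792) -> (-1.208,-32.618) [heading=5, draw]
  -- iteration 3/4 --
  FD 15: (-1.208,-32.618) -> (13.735,-31.31) [heading=5, draw]
  RT 72: heading 5 -> 293
  LT 142: heading 293 -> 75
  FD 2: (13.735,-31.31) -> (14.253,-29.379) [heading=75, draw]
  -- iteration 4/4 --
  FD 15: (14.253,-29.379) -> (18.135,-14.89) [heading=75, draw]
  RT 72: heading 75 -> 3
  LT 142: heading 3 -> 145
  FD 2: (18.135,-14.89) -> (16.497,-13.742) [heading=145, draw]
]
BK 18: (16.497,-13.742) -> (31.241,-24.067) [heading=145, draw]
LT 111: heading 145 -> 256
Final: pos=(31.241,-24.067), heading=256, 11 segment(s) drawn
Segments drawn: 11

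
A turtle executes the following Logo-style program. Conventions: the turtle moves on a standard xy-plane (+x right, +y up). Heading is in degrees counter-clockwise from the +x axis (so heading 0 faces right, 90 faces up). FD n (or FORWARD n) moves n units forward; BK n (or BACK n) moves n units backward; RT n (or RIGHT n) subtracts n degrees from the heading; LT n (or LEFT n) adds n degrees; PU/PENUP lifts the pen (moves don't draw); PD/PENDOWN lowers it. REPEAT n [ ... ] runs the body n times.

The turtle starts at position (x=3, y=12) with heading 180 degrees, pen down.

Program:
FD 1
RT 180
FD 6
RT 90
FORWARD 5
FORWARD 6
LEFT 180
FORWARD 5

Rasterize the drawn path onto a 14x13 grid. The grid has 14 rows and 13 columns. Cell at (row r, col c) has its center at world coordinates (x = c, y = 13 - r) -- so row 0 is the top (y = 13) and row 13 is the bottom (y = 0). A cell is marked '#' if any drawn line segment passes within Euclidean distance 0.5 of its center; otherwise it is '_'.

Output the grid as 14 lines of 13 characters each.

Segment 0: (3,12) -> (2,12)
Segment 1: (2,12) -> (8,12)
Segment 2: (8,12) -> (8,7)
Segment 3: (8,7) -> (8,1)
Segment 4: (8,1) -> (8,6)

Answer: _____________
__#######____
________#____
________#____
________#____
________#____
________#____
________#____
________#____
________#____
________#____
________#____
________#____
_____________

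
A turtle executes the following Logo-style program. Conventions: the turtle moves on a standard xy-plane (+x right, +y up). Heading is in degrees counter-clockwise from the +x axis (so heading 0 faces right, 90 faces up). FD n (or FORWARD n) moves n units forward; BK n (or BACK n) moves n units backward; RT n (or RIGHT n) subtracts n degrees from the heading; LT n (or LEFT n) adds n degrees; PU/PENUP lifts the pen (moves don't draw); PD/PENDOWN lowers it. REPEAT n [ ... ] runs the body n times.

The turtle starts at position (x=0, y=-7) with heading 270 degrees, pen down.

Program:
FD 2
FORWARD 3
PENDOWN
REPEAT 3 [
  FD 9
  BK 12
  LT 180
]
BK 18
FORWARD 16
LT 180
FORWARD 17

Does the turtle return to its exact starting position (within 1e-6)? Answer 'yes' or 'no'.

Answer: no

Derivation:
Executing turtle program step by step:
Start: pos=(0,-7), heading=270, pen down
FD 2: (0,-7) -> (0,-9) [heading=270, draw]
FD 3: (0,-9) -> (0,-12) [heading=270, draw]
PD: pen down
REPEAT 3 [
  -- iteration 1/3 --
  FD 9: (0,-12) -> (0,-21) [heading=270, draw]
  BK 12: (0,-21) -> (0,-9) [heading=270, draw]
  LT 180: heading 270 -> 90
  -- iteration 2/3 --
  FD 9: (0,-9) -> (0,0) [heading=90, draw]
  BK 12: (0,0) -> (0,-12) [heading=90, draw]
  LT 180: heading 90 -> 270
  -- iteration 3/3 --
  FD 9: (0,-12) -> (0,-21) [heading=270, draw]
  BK 12: (0,-21) -> (0,-9) [heading=270, draw]
  LT 180: heading 270 -> 90
]
BK 18: (0,-9) -> (0,-27) [heading=90, draw]
FD 16: (0,-27) -> (0,-11) [heading=90, draw]
LT 180: heading 90 -> 270
FD 17: (0,-11) -> (0,-28) [heading=270, draw]
Final: pos=(0,-28), heading=270, 11 segment(s) drawn

Start position: (0, -7)
Final position: (0, -28)
Distance = 21; >= 1e-6 -> NOT closed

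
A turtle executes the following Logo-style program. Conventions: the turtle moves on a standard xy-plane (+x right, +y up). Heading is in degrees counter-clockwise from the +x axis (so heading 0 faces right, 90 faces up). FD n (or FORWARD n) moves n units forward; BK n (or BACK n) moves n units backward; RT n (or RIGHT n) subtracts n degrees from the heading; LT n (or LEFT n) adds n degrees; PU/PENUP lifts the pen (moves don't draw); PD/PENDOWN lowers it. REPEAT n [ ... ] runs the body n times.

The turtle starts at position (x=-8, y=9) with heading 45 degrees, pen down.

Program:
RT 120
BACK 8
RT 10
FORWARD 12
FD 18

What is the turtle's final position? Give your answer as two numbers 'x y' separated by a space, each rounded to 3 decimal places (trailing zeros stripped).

Answer: -7.456 -13.158

Derivation:
Executing turtle program step by step:
Start: pos=(-8,9), heading=45, pen down
RT 120: heading 45 -> 285
BK 8: (-8,9) -> (-10.071,16.727) [heading=285, draw]
RT 10: heading 285 -> 275
FD 12: (-10.071,16.727) -> (-9.025,4.773) [heading=275, draw]
FD 18: (-9.025,4.773) -> (-7.456,-13.158) [heading=275, draw]
Final: pos=(-7.456,-13.158), heading=275, 3 segment(s) drawn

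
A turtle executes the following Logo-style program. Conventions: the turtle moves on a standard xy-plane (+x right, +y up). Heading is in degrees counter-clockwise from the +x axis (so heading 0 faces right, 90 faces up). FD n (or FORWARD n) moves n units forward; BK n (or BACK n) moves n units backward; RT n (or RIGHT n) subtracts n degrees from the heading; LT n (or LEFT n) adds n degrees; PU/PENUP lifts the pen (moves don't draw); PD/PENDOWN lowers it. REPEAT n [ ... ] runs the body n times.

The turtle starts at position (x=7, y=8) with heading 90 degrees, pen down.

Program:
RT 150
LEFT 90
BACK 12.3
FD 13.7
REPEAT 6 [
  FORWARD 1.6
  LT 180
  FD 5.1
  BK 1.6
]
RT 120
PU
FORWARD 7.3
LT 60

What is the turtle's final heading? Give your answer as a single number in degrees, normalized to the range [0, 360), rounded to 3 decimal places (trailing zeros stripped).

Executing turtle program step by step:
Start: pos=(7,8), heading=90, pen down
RT 150: heading 90 -> 300
LT 90: heading 300 -> 30
BK 12.3: (7,8) -> (-3.652,1.85) [heading=30, draw]
FD 13.7: (-3.652,1.85) -> (8.212,8.7) [heading=30, draw]
REPEAT 6 [
  -- iteration 1/6 --
  FD 1.6: (8.212,8.7) -> (9.598,9.5) [heading=30, draw]
  LT 180: heading 30 -> 210
  FD 5.1: (9.598,9.5) -> (5.181,6.95) [heading=210, draw]
  BK 1.6: (5.181,6.95) -> (6.567,7.75) [heading=210, draw]
  -- iteration 2/6 --
  FD 1.6: (6.567,7.75) -> (5.181,6.95) [heading=210, draw]
  LT 180: heading 210 -> 30
  FD 5.1: (5.181,6.95) -> (9.598,9.5) [heading=30, draw]
  BK 1.6: (9.598,9.5) -> (8.212,8.7) [heading=30, draw]
  -- iteration 3/6 --
  FD 1.6: (8.212,8.7) -> (9.598,9.5) [heading=30, draw]
  LT 180: heading 30 -> 210
  FD 5.1: (9.598,9.5) -> (5.181,6.95) [heading=210, draw]
  BK 1.6: (5.181,6.95) -> (6.567,7.75) [heading=210, draw]
  -- iteration 4/6 --
  FD 1.6: (6.567,7.75) -> (5.181,6.95) [heading=210, draw]
  LT 180: heading 210 -> 30
  FD 5.1: (5.181,6.95) -> (9.598,9.5) [heading=30, draw]
  BK 1.6: (9.598,9.5) -> (8.212,8.7) [heading=30, draw]
  -- iteration 5/6 --
  FD 1.6: (8.212,8.7) -> (9.598,9.5) [heading=30, draw]
  LT 180: heading 30 -> 210
  FD 5.1: (9.598,9.5) -> (5.181,6.95) [heading=210, draw]
  BK 1.6: (5.181,6.95) -> (6.567,7.75) [heading=210, draw]
  -- iteration 6/6 --
  FD 1.6: (6.567,7.75) -> (5.181,6.95) [heading=210, draw]
  LT 180: heading 210 -> 30
  FD 5.1: (5.181,6.95) -> (9.598,9.5) [heading=30, draw]
  BK 1.6: (9.598,9.5) -> (8.212,8.7) [heading=30, draw]
]
RT 120: heading 30 -> 270
PU: pen up
FD 7.3: (8.212,8.7) -> (8.212,1.4) [heading=270, move]
LT 60: heading 270 -> 330
Final: pos=(8.212,1.4), heading=330, 20 segment(s) drawn

Answer: 330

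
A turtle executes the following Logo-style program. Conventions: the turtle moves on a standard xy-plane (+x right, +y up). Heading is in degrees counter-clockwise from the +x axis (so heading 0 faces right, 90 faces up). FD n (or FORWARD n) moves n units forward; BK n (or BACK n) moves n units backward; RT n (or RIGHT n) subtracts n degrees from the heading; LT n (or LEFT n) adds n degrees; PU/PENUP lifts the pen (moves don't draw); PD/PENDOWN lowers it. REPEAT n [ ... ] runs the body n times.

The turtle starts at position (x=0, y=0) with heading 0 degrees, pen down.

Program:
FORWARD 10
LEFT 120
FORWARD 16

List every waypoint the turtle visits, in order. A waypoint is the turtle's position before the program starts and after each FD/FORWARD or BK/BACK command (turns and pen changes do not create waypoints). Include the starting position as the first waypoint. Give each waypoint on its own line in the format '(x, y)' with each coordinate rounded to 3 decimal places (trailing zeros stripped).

Executing turtle program step by step:
Start: pos=(0,0), heading=0, pen down
FD 10: (0,0) -> (10,0) [heading=0, draw]
LT 120: heading 0 -> 120
FD 16: (10,0) -> (2,13.856) [heading=120, draw]
Final: pos=(2,13.856), heading=120, 2 segment(s) drawn
Waypoints (3 total):
(0, 0)
(10, 0)
(2, 13.856)

Answer: (0, 0)
(10, 0)
(2, 13.856)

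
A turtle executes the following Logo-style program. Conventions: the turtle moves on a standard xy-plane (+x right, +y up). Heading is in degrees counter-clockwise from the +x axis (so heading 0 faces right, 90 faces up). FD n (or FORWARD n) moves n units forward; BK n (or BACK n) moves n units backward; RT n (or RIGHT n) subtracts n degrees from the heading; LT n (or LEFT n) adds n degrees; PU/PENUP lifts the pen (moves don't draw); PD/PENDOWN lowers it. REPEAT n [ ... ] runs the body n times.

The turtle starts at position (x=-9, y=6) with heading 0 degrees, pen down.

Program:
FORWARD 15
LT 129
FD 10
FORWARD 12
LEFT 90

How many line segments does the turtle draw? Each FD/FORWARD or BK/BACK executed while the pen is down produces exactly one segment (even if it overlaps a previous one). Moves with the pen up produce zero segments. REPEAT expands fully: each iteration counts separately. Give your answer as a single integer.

Executing turtle program step by step:
Start: pos=(-9,6), heading=0, pen down
FD 15: (-9,6) -> (6,6) [heading=0, draw]
LT 129: heading 0 -> 129
FD 10: (6,6) -> (-0.293,13.771) [heading=129, draw]
FD 12: (-0.293,13.771) -> (-7.845,23.097) [heading=129, draw]
LT 90: heading 129 -> 219
Final: pos=(-7.845,23.097), heading=219, 3 segment(s) drawn
Segments drawn: 3

Answer: 3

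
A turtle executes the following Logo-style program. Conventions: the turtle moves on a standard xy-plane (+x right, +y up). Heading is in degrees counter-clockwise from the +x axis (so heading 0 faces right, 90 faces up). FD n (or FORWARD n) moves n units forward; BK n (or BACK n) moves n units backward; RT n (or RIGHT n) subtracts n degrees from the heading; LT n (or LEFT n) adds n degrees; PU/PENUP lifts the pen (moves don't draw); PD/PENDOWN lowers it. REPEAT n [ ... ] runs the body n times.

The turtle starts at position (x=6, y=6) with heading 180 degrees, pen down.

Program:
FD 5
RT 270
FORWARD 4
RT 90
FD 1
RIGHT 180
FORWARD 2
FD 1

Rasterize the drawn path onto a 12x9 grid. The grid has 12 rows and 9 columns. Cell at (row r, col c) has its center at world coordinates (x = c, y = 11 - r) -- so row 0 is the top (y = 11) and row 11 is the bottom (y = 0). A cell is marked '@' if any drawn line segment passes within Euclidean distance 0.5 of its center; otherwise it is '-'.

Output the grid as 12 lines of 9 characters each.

Answer: ---------
---------
---------
---------
---------
-@@@@@@--
-@-------
-@-------
-@-------
@@@@-----
---------
---------

Derivation:
Segment 0: (6,6) -> (1,6)
Segment 1: (1,6) -> (1,2)
Segment 2: (1,2) -> (0,2)
Segment 3: (0,2) -> (2,2)
Segment 4: (2,2) -> (3,2)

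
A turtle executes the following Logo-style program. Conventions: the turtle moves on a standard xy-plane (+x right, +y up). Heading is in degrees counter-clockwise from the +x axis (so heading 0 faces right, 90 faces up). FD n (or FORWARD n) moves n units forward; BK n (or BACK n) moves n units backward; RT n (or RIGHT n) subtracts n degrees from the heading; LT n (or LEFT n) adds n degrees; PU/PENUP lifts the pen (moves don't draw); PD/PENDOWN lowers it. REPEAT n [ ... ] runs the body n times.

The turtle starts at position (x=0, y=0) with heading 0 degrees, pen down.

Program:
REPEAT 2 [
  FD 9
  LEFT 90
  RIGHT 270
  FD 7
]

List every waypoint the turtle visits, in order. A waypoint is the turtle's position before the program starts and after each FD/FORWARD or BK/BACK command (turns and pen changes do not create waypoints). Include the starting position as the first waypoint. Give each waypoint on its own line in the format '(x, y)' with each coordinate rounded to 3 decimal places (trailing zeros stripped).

Answer: (0, 0)
(9, 0)
(2, 0)
(-7, 0)
(0, 0)

Derivation:
Executing turtle program step by step:
Start: pos=(0,0), heading=0, pen down
REPEAT 2 [
  -- iteration 1/2 --
  FD 9: (0,0) -> (9,0) [heading=0, draw]
  LT 90: heading 0 -> 90
  RT 270: heading 90 -> 180
  FD 7: (9,0) -> (2,0) [heading=180, draw]
  -- iteration 2/2 --
  FD 9: (2,0) -> (-7,0) [heading=180, draw]
  LT 90: heading 180 -> 270
  RT 270: heading 270 -> 0
  FD 7: (-7,0) -> (0,0) [heading=0, draw]
]
Final: pos=(0,0), heading=0, 4 segment(s) drawn
Waypoints (5 total):
(0, 0)
(9, 0)
(2, 0)
(-7, 0)
(0, 0)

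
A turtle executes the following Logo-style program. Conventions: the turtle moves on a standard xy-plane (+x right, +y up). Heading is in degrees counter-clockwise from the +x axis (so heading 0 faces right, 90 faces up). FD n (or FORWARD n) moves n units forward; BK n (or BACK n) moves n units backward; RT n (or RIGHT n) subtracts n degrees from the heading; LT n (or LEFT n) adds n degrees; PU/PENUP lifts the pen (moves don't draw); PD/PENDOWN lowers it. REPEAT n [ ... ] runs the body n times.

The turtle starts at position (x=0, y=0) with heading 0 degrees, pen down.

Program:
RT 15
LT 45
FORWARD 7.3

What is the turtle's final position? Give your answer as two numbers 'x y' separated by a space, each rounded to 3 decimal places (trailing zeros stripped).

Answer: 6.322 3.65

Derivation:
Executing turtle program step by step:
Start: pos=(0,0), heading=0, pen down
RT 15: heading 0 -> 345
LT 45: heading 345 -> 30
FD 7.3: (0,0) -> (6.322,3.65) [heading=30, draw]
Final: pos=(6.322,3.65), heading=30, 1 segment(s) drawn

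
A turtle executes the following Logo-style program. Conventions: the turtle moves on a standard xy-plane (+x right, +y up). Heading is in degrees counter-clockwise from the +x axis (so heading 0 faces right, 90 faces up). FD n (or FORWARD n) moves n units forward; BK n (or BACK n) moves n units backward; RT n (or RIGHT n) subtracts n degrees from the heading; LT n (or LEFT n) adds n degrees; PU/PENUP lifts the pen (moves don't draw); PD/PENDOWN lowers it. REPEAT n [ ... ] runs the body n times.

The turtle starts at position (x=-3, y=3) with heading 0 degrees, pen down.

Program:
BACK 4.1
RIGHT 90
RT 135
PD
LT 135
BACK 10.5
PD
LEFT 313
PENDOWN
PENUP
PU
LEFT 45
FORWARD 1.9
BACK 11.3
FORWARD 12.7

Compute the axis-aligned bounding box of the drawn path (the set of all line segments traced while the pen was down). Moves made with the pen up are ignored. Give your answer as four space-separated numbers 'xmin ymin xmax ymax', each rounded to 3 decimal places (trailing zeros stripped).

Answer: -7.1 3 -3 13.5

Derivation:
Executing turtle program step by step:
Start: pos=(-3,3), heading=0, pen down
BK 4.1: (-3,3) -> (-7.1,3) [heading=0, draw]
RT 90: heading 0 -> 270
RT 135: heading 270 -> 135
PD: pen down
LT 135: heading 135 -> 270
BK 10.5: (-7.1,3) -> (-7.1,13.5) [heading=270, draw]
PD: pen down
LT 313: heading 270 -> 223
PD: pen down
PU: pen up
PU: pen up
LT 45: heading 223 -> 268
FD 1.9: (-7.1,13.5) -> (-7.166,11.601) [heading=268, move]
BK 11.3: (-7.166,11.601) -> (-6.772,22.894) [heading=268, move]
FD 12.7: (-6.772,22.894) -> (-7.215,10.202) [heading=268, move]
Final: pos=(-7.215,10.202), heading=268, 2 segment(s) drawn

Segment endpoints: x in {-7.1, -7.1, -3}, y in {3, 13.5}
xmin=-7.1, ymin=3, xmax=-3, ymax=13.5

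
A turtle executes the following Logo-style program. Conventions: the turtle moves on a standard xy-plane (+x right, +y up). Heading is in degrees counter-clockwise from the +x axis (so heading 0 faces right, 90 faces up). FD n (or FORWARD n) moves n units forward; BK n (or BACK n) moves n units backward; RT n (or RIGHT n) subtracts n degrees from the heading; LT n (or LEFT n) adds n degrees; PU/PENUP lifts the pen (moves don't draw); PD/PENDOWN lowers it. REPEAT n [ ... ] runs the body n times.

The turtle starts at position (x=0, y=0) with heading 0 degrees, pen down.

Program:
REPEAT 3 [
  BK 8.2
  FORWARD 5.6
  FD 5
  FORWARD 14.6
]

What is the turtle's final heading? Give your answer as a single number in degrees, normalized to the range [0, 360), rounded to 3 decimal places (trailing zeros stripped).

Answer: 0

Derivation:
Executing turtle program step by step:
Start: pos=(0,0), heading=0, pen down
REPEAT 3 [
  -- iteration 1/3 --
  BK 8.2: (0,0) -> (-8.2,0) [heading=0, draw]
  FD 5.6: (-8.2,0) -> (-2.6,0) [heading=0, draw]
  FD 5: (-2.6,0) -> (2.4,0) [heading=0, draw]
  FD 14.6: (2.4,0) -> (17,0) [heading=0, draw]
  -- iteration 2/3 --
  BK 8.2: (17,0) -> (8.8,0) [heading=0, draw]
  FD 5.6: (8.8,0) -> (14.4,0) [heading=0, draw]
  FD 5: (14.4,0) -> (19.4,0) [heading=0, draw]
  FD 14.6: (19.4,0) -> (34,0) [heading=0, draw]
  -- iteration 3/3 --
  BK 8.2: (34,0) -> (25.8,0) [heading=0, draw]
  FD 5.6: (25.8,0) -> (31.4,0) [heading=0, draw]
  FD 5: (31.4,0) -> (36.4,0) [heading=0, draw]
  FD 14.6: (36.4,0) -> (51,0) [heading=0, draw]
]
Final: pos=(51,0), heading=0, 12 segment(s) drawn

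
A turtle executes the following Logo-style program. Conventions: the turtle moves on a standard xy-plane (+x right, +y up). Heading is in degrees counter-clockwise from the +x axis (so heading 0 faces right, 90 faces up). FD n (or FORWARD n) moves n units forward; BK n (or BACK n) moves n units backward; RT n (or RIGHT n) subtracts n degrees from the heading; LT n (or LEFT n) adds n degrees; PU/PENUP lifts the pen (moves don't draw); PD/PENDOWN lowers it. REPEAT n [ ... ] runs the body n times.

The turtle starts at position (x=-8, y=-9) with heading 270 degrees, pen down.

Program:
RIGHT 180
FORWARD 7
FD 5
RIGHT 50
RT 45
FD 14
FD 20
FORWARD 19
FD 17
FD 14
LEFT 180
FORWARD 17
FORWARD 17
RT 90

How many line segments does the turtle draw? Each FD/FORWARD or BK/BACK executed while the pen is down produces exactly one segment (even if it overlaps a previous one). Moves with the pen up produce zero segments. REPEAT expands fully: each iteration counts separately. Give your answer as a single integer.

Executing turtle program step by step:
Start: pos=(-8,-9), heading=270, pen down
RT 180: heading 270 -> 90
FD 7: (-8,-9) -> (-8,-2) [heading=90, draw]
FD 5: (-8,-2) -> (-8,3) [heading=90, draw]
RT 50: heading 90 -> 40
RT 45: heading 40 -> 355
FD 14: (-8,3) -> (5.947,1.78) [heading=355, draw]
FD 20: (5.947,1.78) -> (25.871,0.037) [heading=355, draw]
FD 19: (25.871,0.037) -> (44.798,-1.619) [heading=355, draw]
FD 17: (44.798,-1.619) -> (61.734,-3.101) [heading=355, draw]
FD 14: (61.734,-3.101) -> (75.68,-4.321) [heading=355, draw]
LT 180: heading 355 -> 175
FD 17: (75.68,-4.321) -> (58.745,-2.839) [heading=175, draw]
FD 17: (58.745,-2.839) -> (41.81,-1.358) [heading=175, draw]
RT 90: heading 175 -> 85
Final: pos=(41.81,-1.358), heading=85, 9 segment(s) drawn
Segments drawn: 9

Answer: 9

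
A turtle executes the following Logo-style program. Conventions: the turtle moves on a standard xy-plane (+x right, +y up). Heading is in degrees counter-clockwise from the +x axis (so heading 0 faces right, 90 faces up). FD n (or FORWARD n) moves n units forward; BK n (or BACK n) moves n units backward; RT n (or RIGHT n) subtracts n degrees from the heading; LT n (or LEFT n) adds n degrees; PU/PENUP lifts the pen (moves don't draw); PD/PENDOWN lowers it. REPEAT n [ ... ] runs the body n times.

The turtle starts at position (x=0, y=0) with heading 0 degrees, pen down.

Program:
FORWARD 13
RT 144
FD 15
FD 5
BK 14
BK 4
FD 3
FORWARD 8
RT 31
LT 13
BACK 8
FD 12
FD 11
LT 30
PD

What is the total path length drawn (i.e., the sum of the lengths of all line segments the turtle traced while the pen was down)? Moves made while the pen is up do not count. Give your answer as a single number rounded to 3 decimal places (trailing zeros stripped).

Answer: 93

Derivation:
Executing turtle program step by step:
Start: pos=(0,0), heading=0, pen down
FD 13: (0,0) -> (13,0) [heading=0, draw]
RT 144: heading 0 -> 216
FD 15: (13,0) -> (0.865,-8.817) [heading=216, draw]
FD 5: (0.865,-8.817) -> (-3.18,-11.756) [heading=216, draw]
BK 14: (-3.18,-11.756) -> (8.146,-3.527) [heading=216, draw]
BK 4: (8.146,-3.527) -> (11.382,-1.176) [heading=216, draw]
FD 3: (11.382,-1.176) -> (8.955,-2.939) [heading=216, draw]
FD 8: (8.955,-2.939) -> (2.483,-7.641) [heading=216, draw]
RT 31: heading 216 -> 185
LT 13: heading 185 -> 198
BK 8: (2.483,-7.641) -> (10.091,-5.169) [heading=198, draw]
FD 12: (10.091,-5.169) -> (-1.321,-8.877) [heading=198, draw]
FD 11: (-1.321,-8.877) -> (-11.783,-12.276) [heading=198, draw]
LT 30: heading 198 -> 228
PD: pen down
Final: pos=(-11.783,-12.276), heading=228, 10 segment(s) drawn

Segment lengths:
  seg 1: (0,0) -> (13,0), length = 13
  seg 2: (13,0) -> (0.865,-8.817), length = 15
  seg 3: (0.865,-8.817) -> (-3.18,-11.756), length = 5
  seg 4: (-3.18,-11.756) -> (8.146,-3.527), length = 14
  seg 5: (8.146,-3.527) -> (11.382,-1.176), length = 4
  seg 6: (11.382,-1.176) -> (8.955,-2.939), length = 3
  seg 7: (8.955,-2.939) -> (2.483,-7.641), length = 8
  seg 8: (2.483,-7.641) -> (10.091,-5.169), length = 8
  seg 9: (10.091,-5.169) -> (-1.321,-8.877), length = 12
  seg 10: (-1.321,-8.877) -> (-11.783,-12.276), length = 11
Total = 93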